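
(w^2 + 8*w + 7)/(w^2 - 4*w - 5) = (w + 7)/(w - 5)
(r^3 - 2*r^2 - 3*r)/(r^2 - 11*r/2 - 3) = 2*r*(-r^2 + 2*r + 3)/(-2*r^2 + 11*r + 6)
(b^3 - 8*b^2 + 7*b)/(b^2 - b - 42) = b*(b - 1)/(b + 6)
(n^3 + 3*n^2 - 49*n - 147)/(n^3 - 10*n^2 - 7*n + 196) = (n^2 + 10*n + 21)/(n^2 - 3*n - 28)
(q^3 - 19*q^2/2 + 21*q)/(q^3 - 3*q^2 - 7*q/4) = 2*(q - 6)/(2*q + 1)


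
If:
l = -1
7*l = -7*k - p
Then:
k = 1 - p/7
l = -1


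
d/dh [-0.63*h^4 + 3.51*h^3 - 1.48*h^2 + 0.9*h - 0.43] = -2.52*h^3 + 10.53*h^2 - 2.96*h + 0.9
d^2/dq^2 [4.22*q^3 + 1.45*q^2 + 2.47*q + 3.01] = 25.32*q + 2.9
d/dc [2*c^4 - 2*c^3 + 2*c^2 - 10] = 2*c*(4*c^2 - 3*c + 2)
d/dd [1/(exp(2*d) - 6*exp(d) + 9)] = 2*(3 - exp(d))*exp(d)/(exp(2*d) - 6*exp(d) + 9)^2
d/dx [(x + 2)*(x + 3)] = 2*x + 5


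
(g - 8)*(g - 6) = g^2 - 14*g + 48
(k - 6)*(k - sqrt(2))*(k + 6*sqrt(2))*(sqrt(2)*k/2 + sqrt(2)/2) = sqrt(2)*k^4/2 - 5*sqrt(2)*k^3/2 + 5*k^3 - 25*k^2 - 9*sqrt(2)*k^2 - 30*k + 30*sqrt(2)*k + 36*sqrt(2)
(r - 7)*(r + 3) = r^2 - 4*r - 21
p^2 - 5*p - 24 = (p - 8)*(p + 3)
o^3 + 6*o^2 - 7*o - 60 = (o - 3)*(o + 4)*(o + 5)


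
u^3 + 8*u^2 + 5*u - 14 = (u - 1)*(u + 2)*(u + 7)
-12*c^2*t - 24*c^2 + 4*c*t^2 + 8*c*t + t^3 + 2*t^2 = (-2*c + t)*(6*c + t)*(t + 2)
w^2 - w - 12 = (w - 4)*(w + 3)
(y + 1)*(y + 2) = y^2 + 3*y + 2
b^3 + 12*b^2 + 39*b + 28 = (b + 1)*(b + 4)*(b + 7)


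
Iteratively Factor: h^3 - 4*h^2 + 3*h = (h)*(h^2 - 4*h + 3) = h*(h - 1)*(h - 3)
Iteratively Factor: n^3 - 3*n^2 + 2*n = (n - 1)*(n^2 - 2*n) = (n - 2)*(n - 1)*(n)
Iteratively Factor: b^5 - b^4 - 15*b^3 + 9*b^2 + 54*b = (b)*(b^4 - b^3 - 15*b^2 + 9*b + 54) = b*(b - 3)*(b^3 + 2*b^2 - 9*b - 18) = b*(b - 3)*(b + 2)*(b^2 - 9) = b*(b - 3)^2*(b + 2)*(b + 3)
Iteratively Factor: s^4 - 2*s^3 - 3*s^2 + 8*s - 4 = (s - 1)*(s^3 - s^2 - 4*s + 4) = (s - 2)*(s - 1)*(s^2 + s - 2) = (s - 2)*(s - 1)^2*(s + 2)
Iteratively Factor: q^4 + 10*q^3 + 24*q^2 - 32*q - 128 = (q - 2)*(q^3 + 12*q^2 + 48*q + 64) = (q - 2)*(q + 4)*(q^2 + 8*q + 16) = (q - 2)*(q + 4)^2*(q + 4)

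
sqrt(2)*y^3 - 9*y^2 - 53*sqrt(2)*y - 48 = (y - 8*sqrt(2))*(y + 3*sqrt(2))*(sqrt(2)*y + 1)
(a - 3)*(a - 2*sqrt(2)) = a^2 - 3*a - 2*sqrt(2)*a + 6*sqrt(2)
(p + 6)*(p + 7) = p^2 + 13*p + 42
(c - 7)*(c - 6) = c^2 - 13*c + 42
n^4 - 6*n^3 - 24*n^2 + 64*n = n*(n - 8)*(n - 2)*(n + 4)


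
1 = 1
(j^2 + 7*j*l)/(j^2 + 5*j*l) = (j + 7*l)/(j + 5*l)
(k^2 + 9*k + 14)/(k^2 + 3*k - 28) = (k + 2)/(k - 4)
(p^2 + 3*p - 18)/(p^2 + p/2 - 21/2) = 2*(p + 6)/(2*p + 7)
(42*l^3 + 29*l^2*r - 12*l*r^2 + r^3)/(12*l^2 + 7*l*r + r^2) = (42*l^3 + 29*l^2*r - 12*l*r^2 + r^3)/(12*l^2 + 7*l*r + r^2)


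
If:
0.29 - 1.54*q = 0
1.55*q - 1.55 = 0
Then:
No Solution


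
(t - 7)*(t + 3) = t^2 - 4*t - 21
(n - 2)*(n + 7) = n^2 + 5*n - 14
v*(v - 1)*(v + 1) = v^3 - v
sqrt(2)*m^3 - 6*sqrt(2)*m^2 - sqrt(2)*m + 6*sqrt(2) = (m - 6)*(m - 1)*(sqrt(2)*m + sqrt(2))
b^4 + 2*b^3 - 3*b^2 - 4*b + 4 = (b - 1)^2*(b + 2)^2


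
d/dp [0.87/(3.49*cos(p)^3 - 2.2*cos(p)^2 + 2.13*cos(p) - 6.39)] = (9.1089*cos(p)^2 - 3.828*cos(p) + 1.8531)*sin(p)/(3.49*cos(p)^3 - 2.2*cos(p)^2 + 2.13*cos(p) - 6.39)^2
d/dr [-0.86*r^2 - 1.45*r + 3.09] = -1.72*r - 1.45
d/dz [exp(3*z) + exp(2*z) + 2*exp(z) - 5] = (3*exp(2*z) + 2*exp(z) + 2)*exp(z)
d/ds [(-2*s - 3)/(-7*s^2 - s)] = (-14*s^2 - 42*s - 3)/(s^2*(49*s^2 + 14*s + 1))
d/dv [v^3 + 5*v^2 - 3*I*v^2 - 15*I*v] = 3*v^2 + v*(10 - 6*I) - 15*I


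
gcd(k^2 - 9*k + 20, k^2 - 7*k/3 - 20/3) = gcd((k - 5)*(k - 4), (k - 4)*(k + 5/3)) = k - 4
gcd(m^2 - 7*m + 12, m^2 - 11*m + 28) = m - 4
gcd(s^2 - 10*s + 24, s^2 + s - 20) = s - 4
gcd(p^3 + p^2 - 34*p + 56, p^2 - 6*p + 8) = p^2 - 6*p + 8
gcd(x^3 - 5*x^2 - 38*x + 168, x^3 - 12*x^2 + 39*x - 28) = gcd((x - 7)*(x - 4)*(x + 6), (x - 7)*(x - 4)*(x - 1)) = x^2 - 11*x + 28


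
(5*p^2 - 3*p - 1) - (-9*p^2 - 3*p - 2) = 14*p^2 + 1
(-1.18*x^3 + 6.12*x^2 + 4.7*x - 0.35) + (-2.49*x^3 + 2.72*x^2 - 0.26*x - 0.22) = -3.67*x^3 + 8.84*x^2 + 4.44*x - 0.57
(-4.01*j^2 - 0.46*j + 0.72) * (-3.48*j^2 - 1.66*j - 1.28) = 13.9548*j^4 + 8.2574*j^3 + 3.3908*j^2 - 0.6064*j - 0.9216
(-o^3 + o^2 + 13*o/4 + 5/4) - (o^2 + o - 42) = -o^3 + 9*o/4 + 173/4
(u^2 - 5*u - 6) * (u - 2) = u^3 - 7*u^2 + 4*u + 12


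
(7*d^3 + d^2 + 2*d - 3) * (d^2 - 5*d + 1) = 7*d^5 - 34*d^4 + 4*d^3 - 12*d^2 + 17*d - 3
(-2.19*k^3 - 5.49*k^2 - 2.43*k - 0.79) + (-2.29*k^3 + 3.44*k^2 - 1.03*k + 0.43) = -4.48*k^3 - 2.05*k^2 - 3.46*k - 0.36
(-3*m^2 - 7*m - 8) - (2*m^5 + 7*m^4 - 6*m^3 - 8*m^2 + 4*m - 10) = -2*m^5 - 7*m^4 + 6*m^3 + 5*m^2 - 11*m + 2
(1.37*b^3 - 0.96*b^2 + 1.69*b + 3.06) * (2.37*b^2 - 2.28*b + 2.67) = 3.2469*b^5 - 5.3988*b^4 + 9.852*b^3 + 0.8358*b^2 - 2.4645*b + 8.1702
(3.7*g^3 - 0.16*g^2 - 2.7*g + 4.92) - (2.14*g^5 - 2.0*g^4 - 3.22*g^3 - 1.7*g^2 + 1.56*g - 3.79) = -2.14*g^5 + 2.0*g^4 + 6.92*g^3 + 1.54*g^2 - 4.26*g + 8.71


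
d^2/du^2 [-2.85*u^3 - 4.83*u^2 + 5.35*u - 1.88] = -17.1*u - 9.66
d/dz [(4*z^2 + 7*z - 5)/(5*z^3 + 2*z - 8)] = ((8*z + 7)*(5*z^3 + 2*z - 8) - (15*z^2 + 2)*(4*z^2 + 7*z - 5))/(5*z^3 + 2*z - 8)^2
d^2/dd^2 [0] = 0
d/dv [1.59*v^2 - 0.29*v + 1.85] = 3.18*v - 0.29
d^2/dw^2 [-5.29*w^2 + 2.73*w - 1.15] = -10.5800000000000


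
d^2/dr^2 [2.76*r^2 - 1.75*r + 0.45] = 5.52000000000000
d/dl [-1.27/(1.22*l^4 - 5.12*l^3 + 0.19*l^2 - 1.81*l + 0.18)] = (6.1976*l^3 - 19.5072*l^2 + 0.4826*l - 2.2987)/(1.22*l^4 - 5.12*l^3 + 0.19*l^2 - 1.81*l + 0.18)^2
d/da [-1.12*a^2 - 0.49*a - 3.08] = -2.24*a - 0.49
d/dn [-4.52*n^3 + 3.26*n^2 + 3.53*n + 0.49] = -13.56*n^2 + 6.52*n + 3.53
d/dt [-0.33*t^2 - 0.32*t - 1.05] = -0.66*t - 0.32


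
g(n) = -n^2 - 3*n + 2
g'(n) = -2*n - 3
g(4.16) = -27.79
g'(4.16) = -11.32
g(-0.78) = 3.73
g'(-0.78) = -1.44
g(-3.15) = 1.53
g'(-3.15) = 3.30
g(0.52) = 0.17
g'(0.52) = -4.04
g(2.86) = -14.76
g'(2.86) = -8.72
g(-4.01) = -2.05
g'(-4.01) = 5.02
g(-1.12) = 4.11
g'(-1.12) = -0.76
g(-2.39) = 3.46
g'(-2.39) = 1.78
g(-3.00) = 2.00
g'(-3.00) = 3.00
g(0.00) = 2.00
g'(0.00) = -3.00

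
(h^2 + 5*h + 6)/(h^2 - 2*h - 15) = (h + 2)/(h - 5)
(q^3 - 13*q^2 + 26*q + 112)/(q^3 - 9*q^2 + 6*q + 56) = (q - 8)/(q - 4)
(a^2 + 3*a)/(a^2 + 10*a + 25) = a*(a + 3)/(a^2 + 10*a + 25)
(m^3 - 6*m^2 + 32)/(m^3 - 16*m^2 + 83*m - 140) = (m^2 - 2*m - 8)/(m^2 - 12*m + 35)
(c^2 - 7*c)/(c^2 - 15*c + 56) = c/(c - 8)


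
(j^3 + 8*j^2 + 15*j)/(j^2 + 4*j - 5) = j*(j + 3)/(j - 1)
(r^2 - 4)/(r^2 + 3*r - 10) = (r + 2)/(r + 5)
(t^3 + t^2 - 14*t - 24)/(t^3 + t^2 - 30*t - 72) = (t^2 - 2*t - 8)/(t^2 - 2*t - 24)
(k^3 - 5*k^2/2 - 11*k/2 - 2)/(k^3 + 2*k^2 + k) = (k^2 - 7*k/2 - 2)/(k*(k + 1))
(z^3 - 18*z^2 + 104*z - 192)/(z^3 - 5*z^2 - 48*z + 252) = (z^2 - 12*z + 32)/(z^2 + z - 42)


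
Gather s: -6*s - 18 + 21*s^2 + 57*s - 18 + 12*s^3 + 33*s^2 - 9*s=12*s^3 + 54*s^2 + 42*s - 36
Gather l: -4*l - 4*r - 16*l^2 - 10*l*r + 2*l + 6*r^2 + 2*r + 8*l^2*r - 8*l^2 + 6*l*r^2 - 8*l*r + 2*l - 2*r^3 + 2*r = l^2*(8*r - 24) + l*(6*r^2 - 18*r) - 2*r^3 + 6*r^2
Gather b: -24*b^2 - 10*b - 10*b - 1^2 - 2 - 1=-24*b^2 - 20*b - 4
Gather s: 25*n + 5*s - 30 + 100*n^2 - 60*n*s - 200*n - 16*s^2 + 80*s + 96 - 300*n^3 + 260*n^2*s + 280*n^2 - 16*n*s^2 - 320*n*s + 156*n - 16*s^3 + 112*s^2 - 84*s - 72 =-300*n^3 + 380*n^2 - 19*n - 16*s^3 + s^2*(96 - 16*n) + s*(260*n^2 - 380*n + 1) - 6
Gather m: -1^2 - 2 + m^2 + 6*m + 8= m^2 + 6*m + 5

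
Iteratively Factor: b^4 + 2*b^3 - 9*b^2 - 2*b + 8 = (b + 4)*(b^3 - 2*b^2 - b + 2) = (b + 1)*(b + 4)*(b^2 - 3*b + 2) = (b - 2)*(b + 1)*(b + 4)*(b - 1)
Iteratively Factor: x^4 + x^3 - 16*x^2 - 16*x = (x - 4)*(x^3 + 5*x^2 + 4*x) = (x - 4)*(x + 4)*(x^2 + x) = x*(x - 4)*(x + 4)*(x + 1)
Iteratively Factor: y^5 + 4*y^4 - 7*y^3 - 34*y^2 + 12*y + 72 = (y + 3)*(y^4 + y^3 - 10*y^2 - 4*y + 24) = (y + 3)^2*(y^3 - 2*y^2 - 4*y + 8) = (y + 2)*(y + 3)^2*(y^2 - 4*y + 4) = (y - 2)*(y + 2)*(y + 3)^2*(y - 2)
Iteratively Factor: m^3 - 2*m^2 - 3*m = (m + 1)*(m^2 - 3*m) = (m - 3)*(m + 1)*(m)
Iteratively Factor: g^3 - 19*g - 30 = (g + 3)*(g^2 - 3*g - 10) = (g + 2)*(g + 3)*(g - 5)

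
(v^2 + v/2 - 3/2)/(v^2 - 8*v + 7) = (v + 3/2)/(v - 7)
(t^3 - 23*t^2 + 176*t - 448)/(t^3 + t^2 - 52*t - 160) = (t^2 - 15*t + 56)/(t^2 + 9*t + 20)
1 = 1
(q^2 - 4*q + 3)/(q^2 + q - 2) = (q - 3)/(q + 2)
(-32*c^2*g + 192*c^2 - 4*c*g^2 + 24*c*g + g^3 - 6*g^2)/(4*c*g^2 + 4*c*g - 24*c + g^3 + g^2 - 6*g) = (-8*c*g + 48*c + g^2 - 6*g)/(g^2 + g - 6)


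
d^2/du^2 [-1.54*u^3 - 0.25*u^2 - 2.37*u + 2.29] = -9.24*u - 0.5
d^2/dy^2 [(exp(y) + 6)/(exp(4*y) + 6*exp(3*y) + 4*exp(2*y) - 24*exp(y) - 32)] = (9*exp(6*y) + 126*exp(5*y) + 440*exp(4*y) + 256*exp(3*y) + 240*exp(2*y) + 2336*exp(y) - 896)*exp(y)/(exp(10*y) + 14*exp(9*y) + 60*exp(8*y) - 8*exp(7*y) - 688*exp(6*y) - 1248*exp(5*y) + 1856*exp(4*y) + 6784*exp(3*y) + 1536*exp(2*y) - 10240*exp(y) - 8192)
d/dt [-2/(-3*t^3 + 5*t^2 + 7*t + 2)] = 2*(-9*t^2 + 10*t + 7)/(-3*t^3 + 5*t^2 + 7*t + 2)^2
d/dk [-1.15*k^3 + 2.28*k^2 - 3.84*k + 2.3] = -3.45*k^2 + 4.56*k - 3.84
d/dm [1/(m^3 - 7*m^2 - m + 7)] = (-3*m^2 + 14*m + 1)/(m^3 - 7*m^2 - m + 7)^2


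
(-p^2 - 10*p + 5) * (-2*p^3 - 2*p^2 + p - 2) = 2*p^5 + 22*p^4 + 9*p^3 - 18*p^2 + 25*p - 10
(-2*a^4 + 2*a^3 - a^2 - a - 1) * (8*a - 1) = -16*a^5 + 18*a^4 - 10*a^3 - 7*a^2 - 7*a + 1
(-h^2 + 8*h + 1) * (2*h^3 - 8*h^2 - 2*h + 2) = -2*h^5 + 24*h^4 - 60*h^3 - 26*h^2 + 14*h + 2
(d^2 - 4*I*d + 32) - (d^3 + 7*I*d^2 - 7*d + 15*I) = -d^3 + d^2 - 7*I*d^2 + 7*d - 4*I*d + 32 - 15*I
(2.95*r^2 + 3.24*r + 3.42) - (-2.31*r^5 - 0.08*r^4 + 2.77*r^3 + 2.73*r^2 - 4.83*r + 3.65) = 2.31*r^5 + 0.08*r^4 - 2.77*r^3 + 0.22*r^2 + 8.07*r - 0.23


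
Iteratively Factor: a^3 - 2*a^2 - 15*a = (a + 3)*(a^2 - 5*a) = (a - 5)*(a + 3)*(a)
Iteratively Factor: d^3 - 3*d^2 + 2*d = (d - 2)*(d^2 - d) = d*(d - 2)*(d - 1)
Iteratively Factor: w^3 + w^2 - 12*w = (w + 4)*(w^2 - 3*w) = w*(w + 4)*(w - 3)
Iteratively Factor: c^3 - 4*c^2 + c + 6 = (c - 3)*(c^2 - c - 2) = (c - 3)*(c - 2)*(c + 1)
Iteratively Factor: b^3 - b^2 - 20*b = (b)*(b^2 - b - 20) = b*(b + 4)*(b - 5)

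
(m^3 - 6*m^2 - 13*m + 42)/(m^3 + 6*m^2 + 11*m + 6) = (m^2 - 9*m + 14)/(m^2 + 3*m + 2)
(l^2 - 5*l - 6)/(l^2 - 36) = (l + 1)/(l + 6)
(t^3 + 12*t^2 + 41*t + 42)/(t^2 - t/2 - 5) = 2*(t^2 + 10*t + 21)/(2*t - 5)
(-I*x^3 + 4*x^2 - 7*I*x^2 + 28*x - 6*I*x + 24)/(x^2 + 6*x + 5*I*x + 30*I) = (-I*x^2 + x*(4 - I) + 4)/(x + 5*I)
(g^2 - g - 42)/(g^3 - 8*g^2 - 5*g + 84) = (g + 6)/(g^2 - g - 12)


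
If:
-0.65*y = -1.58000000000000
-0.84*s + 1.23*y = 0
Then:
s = 3.56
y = 2.43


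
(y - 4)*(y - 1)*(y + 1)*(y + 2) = y^4 - 2*y^3 - 9*y^2 + 2*y + 8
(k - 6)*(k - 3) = k^2 - 9*k + 18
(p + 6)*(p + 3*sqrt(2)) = p^2 + 3*sqrt(2)*p + 6*p + 18*sqrt(2)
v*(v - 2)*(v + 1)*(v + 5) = v^4 + 4*v^3 - 7*v^2 - 10*v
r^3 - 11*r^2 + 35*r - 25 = (r - 5)^2*(r - 1)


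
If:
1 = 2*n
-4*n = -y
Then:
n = 1/2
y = 2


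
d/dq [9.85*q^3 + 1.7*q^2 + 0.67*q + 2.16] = 29.55*q^2 + 3.4*q + 0.67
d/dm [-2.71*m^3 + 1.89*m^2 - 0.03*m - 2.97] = -8.13*m^2 + 3.78*m - 0.03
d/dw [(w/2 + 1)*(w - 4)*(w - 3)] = 3*w^2/2 - 5*w - 1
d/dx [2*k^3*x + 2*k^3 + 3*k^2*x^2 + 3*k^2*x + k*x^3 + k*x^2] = k*(2*k^2 + 6*k*x + 3*k + 3*x^2 + 2*x)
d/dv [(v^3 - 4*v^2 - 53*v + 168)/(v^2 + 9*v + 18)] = (v^4 + 18*v^3 + 71*v^2 - 480*v - 2466)/(v^4 + 18*v^3 + 117*v^2 + 324*v + 324)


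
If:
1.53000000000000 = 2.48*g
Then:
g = 0.62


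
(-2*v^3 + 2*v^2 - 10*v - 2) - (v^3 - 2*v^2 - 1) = -3*v^3 + 4*v^2 - 10*v - 1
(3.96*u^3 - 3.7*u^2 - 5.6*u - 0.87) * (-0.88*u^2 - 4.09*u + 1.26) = -3.4848*u^5 - 12.9404*u^4 + 25.0506*u^3 + 19.0076*u^2 - 3.4977*u - 1.0962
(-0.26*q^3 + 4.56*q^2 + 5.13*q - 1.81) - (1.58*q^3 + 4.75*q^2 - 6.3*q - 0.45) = -1.84*q^3 - 0.19*q^2 + 11.43*q - 1.36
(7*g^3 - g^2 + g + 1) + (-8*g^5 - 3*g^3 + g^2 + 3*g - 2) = -8*g^5 + 4*g^3 + 4*g - 1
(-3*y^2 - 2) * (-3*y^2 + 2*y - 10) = 9*y^4 - 6*y^3 + 36*y^2 - 4*y + 20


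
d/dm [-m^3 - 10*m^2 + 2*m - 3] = -3*m^2 - 20*m + 2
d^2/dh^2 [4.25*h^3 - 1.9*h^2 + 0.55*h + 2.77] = 25.5*h - 3.8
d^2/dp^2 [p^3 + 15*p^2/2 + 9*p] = 6*p + 15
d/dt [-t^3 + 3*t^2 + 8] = 3*t*(2 - t)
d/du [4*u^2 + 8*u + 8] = 8*u + 8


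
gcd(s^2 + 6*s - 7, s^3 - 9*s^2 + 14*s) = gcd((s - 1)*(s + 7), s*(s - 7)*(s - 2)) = 1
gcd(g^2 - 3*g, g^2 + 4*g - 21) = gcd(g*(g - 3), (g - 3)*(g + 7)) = g - 3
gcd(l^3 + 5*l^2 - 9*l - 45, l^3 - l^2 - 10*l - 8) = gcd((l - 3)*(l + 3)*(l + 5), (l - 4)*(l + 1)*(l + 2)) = 1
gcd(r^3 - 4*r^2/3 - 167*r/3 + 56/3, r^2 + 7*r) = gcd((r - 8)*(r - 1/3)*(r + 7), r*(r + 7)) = r + 7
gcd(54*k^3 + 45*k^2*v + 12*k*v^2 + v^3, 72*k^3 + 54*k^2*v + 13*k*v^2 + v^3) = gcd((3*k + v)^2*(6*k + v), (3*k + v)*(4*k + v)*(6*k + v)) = 18*k^2 + 9*k*v + v^2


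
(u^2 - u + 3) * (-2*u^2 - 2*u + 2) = -2*u^4 - 2*u^2 - 8*u + 6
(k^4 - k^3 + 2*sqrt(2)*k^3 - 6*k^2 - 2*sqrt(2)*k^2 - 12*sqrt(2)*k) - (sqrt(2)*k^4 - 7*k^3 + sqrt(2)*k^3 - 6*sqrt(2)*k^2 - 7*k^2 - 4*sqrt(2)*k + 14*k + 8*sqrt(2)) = -sqrt(2)*k^4 + k^4 + sqrt(2)*k^3 + 6*k^3 + k^2 + 4*sqrt(2)*k^2 - 14*k - 8*sqrt(2)*k - 8*sqrt(2)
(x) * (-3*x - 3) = -3*x^2 - 3*x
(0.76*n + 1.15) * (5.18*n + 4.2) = 3.9368*n^2 + 9.149*n + 4.83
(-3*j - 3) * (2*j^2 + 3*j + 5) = -6*j^3 - 15*j^2 - 24*j - 15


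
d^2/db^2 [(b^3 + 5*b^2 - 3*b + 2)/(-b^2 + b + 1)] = 8*(-b^3 - 6*b^2 + 3*b - 3)/(b^6 - 3*b^5 + 5*b^3 - 3*b - 1)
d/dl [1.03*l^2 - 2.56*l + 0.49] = 2.06*l - 2.56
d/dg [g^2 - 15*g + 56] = 2*g - 15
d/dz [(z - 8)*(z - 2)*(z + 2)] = 3*z^2 - 16*z - 4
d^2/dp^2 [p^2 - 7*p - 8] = 2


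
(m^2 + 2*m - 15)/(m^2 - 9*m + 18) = (m + 5)/(m - 6)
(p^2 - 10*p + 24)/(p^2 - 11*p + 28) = (p - 6)/(p - 7)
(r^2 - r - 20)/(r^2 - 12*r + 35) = (r + 4)/(r - 7)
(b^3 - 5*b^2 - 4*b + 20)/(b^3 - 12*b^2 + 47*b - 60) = (b^2 - 4)/(b^2 - 7*b + 12)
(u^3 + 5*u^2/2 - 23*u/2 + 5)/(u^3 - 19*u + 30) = (u - 1/2)/(u - 3)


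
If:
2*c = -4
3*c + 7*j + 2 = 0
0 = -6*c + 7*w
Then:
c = -2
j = 4/7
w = -12/7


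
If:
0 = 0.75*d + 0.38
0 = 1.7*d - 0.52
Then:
No Solution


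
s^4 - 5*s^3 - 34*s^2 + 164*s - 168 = (s - 7)*(s - 2)^2*(s + 6)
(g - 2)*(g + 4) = g^2 + 2*g - 8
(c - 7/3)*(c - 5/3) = c^2 - 4*c + 35/9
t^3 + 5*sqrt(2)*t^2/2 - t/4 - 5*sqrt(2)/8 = (t - 1/2)*(t + 1/2)*(t + 5*sqrt(2)/2)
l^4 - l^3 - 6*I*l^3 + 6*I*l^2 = l^2*(l - 1)*(l - 6*I)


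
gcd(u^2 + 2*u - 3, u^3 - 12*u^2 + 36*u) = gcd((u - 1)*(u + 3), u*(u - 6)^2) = 1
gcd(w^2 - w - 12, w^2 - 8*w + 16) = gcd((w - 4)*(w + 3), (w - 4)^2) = w - 4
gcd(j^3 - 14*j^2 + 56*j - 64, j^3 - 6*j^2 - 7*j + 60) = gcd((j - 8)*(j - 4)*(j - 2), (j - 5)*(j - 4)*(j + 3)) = j - 4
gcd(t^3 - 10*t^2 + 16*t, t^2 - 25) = 1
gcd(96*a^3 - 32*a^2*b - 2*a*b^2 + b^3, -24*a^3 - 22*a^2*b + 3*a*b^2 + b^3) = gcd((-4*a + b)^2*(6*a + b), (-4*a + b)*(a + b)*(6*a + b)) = 24*a^2 - 2*a*b - b^2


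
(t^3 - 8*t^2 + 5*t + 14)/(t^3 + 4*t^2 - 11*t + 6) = (t^3 - 8*t^2 + 5*t + 14)/(t^3 + 4*t^2 - 11*t + 6)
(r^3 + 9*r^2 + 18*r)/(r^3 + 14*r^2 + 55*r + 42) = r*(r + 3)/(r^2 + 8*r + 7)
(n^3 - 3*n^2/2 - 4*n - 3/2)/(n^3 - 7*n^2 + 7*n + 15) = (n + 1/2)/(n - 5)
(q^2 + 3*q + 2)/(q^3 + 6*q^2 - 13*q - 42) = (q + 1)/(q^2 + 4*q - 21)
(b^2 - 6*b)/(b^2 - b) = (b - 6)/(b - 1)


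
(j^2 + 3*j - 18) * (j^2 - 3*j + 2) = j^4 - 25*j^2 + 60*j - 36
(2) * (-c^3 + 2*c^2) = -2*c^3 + 4*c^2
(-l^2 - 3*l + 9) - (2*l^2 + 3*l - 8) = -3*l^2 - 6*l + 17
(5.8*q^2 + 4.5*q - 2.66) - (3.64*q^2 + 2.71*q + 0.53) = 2.16*q^2 + 1.79*q - 3.19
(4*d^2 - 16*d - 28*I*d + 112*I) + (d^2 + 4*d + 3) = 5*d^2 - 12*d - 28*I*d + 3 + 112*I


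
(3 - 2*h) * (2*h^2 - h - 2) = -4*h^3 + 8*h^2 + h - 6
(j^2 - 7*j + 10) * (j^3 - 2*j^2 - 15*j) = j^5 - 9*j^4 + 9*j^3 + 85*j^2 - 150*j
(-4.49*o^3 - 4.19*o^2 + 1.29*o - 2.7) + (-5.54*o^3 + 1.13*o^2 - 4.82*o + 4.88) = -10.03*o^3 - 3.06*o^2 - 3.53*o + 2.18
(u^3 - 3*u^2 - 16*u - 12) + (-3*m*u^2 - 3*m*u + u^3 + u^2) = -3*m*u^2 - 3*m*u + 2*u^3 - 2*u^2 - 16*u - 12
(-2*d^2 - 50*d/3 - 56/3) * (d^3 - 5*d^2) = -2*d^5 - 20*d^4/3 + 194*d^3/3 + 280*d^2/3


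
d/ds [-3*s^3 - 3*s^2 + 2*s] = -9*s^2 - 6*s + 2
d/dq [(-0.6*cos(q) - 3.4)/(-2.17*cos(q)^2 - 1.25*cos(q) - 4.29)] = (1.302*cos(q)^2 + 14.756*cos(q) + 1.676)*sin(q)/(4.7089*cos(q)^4 + 5.425*cos(q)^3 + 20.1811*cos(q)^2 + 10.725*cos(q) + 18.4041)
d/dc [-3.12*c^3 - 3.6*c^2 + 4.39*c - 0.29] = -9.36*c^2 - 7.2*c + 4.39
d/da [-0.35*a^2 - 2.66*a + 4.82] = -0.7*a - 2.66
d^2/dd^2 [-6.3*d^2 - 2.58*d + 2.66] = -12.6000000000000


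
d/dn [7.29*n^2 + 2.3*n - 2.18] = 14.58*n + 2.3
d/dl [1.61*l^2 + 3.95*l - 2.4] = 3.22*l + 3.95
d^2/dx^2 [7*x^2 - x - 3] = 14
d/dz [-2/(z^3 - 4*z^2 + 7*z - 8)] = 2*(3*z^2 - 8*z + 7)/(z^3 - 4*z^2 + 7*z - 8)^2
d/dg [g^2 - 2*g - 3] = 2*g - 2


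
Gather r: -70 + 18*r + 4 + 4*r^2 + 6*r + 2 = 4*r^2 + 24*r - 64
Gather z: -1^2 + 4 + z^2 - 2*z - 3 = z^2 - 2*z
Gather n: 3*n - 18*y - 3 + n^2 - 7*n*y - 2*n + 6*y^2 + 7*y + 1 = n^2 + n*(1 - 7*y) + 6*y^2 - 11*y - 2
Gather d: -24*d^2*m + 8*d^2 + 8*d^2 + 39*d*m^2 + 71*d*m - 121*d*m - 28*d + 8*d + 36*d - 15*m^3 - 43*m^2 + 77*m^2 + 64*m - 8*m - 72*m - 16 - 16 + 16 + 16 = d^2*(16 - 24*m) + d*(39*m^2 - 50*m + 16) - 15*m^3 + 34*m^2 - 16*m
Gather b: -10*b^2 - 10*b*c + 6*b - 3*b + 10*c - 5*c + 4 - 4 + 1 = -10*b^2 + b*(3 - 10*c) + 5*c + 1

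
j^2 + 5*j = j*(j + 5)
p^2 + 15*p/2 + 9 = (p + 3/2)*(p + 6)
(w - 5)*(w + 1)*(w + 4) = w^3 - 21*w - 20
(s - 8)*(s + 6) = s^2 - 2*s - 48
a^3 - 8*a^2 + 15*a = a*(a - 5)*(a - 3)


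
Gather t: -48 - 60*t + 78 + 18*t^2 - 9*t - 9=18*t^2 - 69*t + 21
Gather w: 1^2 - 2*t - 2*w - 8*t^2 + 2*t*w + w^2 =-8*t^2 - 2*t + w^2 + w*(2*t - 2) + 1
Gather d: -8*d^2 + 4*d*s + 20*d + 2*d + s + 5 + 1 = -8*d^2 + d*(4*s + 22) + s + 6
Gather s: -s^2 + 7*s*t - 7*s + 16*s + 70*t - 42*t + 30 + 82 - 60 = -s^2 + s*(7*t + 9) + 28*t + 52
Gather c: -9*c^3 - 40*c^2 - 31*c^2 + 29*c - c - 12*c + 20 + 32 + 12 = -9*c^3 - 71*c^2 + 16*c + 64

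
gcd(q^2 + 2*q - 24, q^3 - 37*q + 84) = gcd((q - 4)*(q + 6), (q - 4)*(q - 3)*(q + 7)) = q - 4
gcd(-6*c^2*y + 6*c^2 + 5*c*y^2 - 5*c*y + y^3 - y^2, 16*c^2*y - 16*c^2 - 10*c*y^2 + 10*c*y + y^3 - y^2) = y - 1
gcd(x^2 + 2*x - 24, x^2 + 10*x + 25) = 1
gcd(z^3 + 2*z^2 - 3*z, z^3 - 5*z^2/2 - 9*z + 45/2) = z + 3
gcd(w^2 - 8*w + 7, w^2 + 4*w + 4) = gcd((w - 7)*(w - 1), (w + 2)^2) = 1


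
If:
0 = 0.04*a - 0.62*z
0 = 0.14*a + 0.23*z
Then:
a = 0.00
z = 0.00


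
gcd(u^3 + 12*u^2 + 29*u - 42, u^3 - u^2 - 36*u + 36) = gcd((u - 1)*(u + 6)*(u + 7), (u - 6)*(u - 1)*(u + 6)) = u^2 + 5*u - 6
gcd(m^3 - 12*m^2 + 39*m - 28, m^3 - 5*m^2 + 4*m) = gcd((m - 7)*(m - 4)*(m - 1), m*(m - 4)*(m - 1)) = m^2 - 5*m + 4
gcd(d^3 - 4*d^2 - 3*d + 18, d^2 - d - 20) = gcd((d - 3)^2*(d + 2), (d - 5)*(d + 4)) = 1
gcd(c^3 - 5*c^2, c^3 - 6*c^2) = c^2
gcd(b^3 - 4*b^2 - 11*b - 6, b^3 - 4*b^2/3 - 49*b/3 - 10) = 1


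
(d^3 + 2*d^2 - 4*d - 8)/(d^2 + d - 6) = (d^2 + 4*d + 4)/(d + 3)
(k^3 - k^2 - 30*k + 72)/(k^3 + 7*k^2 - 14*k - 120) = (k - 3)/(k + 5)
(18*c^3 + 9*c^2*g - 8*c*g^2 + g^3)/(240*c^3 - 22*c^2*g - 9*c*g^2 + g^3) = (3*c^2 + 2*c*g - g^2)/(40*c^2 + 3*c*g - g^2)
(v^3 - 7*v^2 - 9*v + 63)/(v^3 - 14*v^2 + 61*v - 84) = (v + 3)/(v - 4)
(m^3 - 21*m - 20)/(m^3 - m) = (m^2 - m - 20)/(m*(m - 1))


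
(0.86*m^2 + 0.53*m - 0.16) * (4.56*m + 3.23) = 3.9216*m^3 + 5.1946*m^2 + 0.9823*m - 0.5168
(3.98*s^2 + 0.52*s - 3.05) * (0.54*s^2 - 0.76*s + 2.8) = 2.1492*s^4 - 2.744*s^3 + 9.1018*s^2 + 3.774*s - 8.54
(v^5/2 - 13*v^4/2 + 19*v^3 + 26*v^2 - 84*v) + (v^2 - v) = v^5/2 - 13*v^4/2 + 19*v^3 + 27*v^2 - 85*v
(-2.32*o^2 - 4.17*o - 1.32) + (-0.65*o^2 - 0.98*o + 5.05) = -2.97*o^2 - 5.15*o + 3.73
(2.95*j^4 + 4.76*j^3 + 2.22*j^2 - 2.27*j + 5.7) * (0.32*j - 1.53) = 0.944*j^5 - 2.9903*j^4 - 6.5724*j^3 - 4.123*j^2 + 5.2971*j - 8.721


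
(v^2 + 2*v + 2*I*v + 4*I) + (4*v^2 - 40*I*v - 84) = 5*v^2 + 2*v - 38*I*v - 84 + 4*I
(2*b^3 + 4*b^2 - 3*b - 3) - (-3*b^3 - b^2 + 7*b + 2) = 5*b^3 + 5*b^2 - 10*b - 5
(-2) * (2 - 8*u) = 16*u - 4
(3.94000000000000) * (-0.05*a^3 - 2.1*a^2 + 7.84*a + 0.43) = -0.197*a^3 - 8.274*a^2 + 30.8896*a + 1.6942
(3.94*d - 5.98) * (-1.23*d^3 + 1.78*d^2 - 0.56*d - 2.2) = -4.8462*d^4 + 14.3686*d^3 - 12.8508*d^2 - 5.3192*d + 13.156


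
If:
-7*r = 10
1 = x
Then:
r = -10/7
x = 1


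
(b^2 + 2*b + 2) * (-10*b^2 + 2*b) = -10*b^4 - 18*b^3 - 16*b^2 + 4*b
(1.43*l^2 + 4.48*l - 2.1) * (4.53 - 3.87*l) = -5.5341*l^3 - 10.8597*l^2 + 28.4214*l - 9.513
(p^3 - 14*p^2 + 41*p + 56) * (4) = 4*p^3 - 56*p^2 + 164*p + 224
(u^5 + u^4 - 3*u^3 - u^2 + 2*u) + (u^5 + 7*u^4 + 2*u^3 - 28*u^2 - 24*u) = 2*u^5 + 8*u^4 - u^3 - 29*u^2 - 22*u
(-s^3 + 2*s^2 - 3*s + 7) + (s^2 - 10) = -s^3 + 3*s^2 - 3*s - 3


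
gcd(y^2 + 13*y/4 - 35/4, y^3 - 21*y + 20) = y + 5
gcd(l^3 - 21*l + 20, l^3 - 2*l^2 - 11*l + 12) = l^2 - 5*l + 4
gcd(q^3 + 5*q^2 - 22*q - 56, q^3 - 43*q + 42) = q + 7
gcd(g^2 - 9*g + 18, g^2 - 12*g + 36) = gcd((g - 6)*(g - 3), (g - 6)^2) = g - 6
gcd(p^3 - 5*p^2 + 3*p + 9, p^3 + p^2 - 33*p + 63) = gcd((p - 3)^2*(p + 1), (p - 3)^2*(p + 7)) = p^2 - 6*p + 9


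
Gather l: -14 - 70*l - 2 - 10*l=-80*l - 16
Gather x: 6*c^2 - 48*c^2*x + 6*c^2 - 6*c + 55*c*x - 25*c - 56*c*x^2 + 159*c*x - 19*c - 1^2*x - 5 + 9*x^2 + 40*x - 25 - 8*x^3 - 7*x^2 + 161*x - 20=12*c^2 - 50*c - 8*x^3 + x^2*(2 - 56*c) + x*(-48*c^2 + 214*c + 200) - 50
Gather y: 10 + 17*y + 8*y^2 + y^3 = y^3 + 8*y^2 + 17*y + 10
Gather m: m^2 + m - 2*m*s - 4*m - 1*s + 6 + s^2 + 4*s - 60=m^2 + m*(-2*s - 3) + s^2 + 3*s - 54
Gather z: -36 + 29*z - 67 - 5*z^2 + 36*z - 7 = -5*z^2 + 65*z - 110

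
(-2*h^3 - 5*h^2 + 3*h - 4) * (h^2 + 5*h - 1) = -2*h^5 - 15*h^4 - 20*h^3 + 16*h^2 - 23*h + 4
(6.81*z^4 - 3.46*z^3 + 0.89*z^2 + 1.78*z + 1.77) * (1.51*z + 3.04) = 10.2831*z^5 + 15.4778*z^4 - 9.1745*z^3 + 5.3934*z^2 + 8.0839*z + 5.3808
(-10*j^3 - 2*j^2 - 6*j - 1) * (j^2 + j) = -10*j^5 - 12*j^4 - 8*j^3 - 7*j^2 - j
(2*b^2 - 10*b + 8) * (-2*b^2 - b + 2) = -4*b^4 + 18*b^3 - 2*b^2 - 28*b + 16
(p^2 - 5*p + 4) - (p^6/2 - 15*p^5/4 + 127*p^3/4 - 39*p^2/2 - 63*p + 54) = -p^6/2 + 15*p^5/4 - 127*p^3/4 + 41*p^2/2 + 58*p - 50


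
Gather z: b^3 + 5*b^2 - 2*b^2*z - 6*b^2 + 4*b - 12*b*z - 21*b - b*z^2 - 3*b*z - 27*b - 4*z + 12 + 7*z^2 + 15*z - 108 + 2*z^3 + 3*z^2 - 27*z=b^3 - b^2 - 44*b + 2*z^3 + z^2*(10 - b) + z*(-2*b^2 - 15*b - 16) - 96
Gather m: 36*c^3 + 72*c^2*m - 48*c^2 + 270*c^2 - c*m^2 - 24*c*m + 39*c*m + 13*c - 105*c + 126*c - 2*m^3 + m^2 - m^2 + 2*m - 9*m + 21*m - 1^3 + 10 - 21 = 36*c^3 + 222*c^2 - c*m^2 + 34*c - 2*m^3 + m*(72*c^2 + 15*c + 14) - 12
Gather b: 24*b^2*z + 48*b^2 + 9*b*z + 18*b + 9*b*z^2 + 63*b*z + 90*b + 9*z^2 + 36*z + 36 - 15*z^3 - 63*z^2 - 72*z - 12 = b^2*(24*z + 48) + b*(9*z^2 + 72*z + 108) - 15*z^3 - 54*z^2 - 36*z + 24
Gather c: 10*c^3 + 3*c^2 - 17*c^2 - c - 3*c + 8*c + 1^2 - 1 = 10*c^3 - 14*c^2 + 4*c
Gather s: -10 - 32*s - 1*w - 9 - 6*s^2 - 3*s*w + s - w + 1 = -6*s^2 + s*(-3*w - 31) - 2*w - 18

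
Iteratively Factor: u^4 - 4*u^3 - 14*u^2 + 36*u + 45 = (u - 5)*(u^3 + u^2 - 9*u - 9) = (u - 5)*(u + 3)*(u^2 - 2*u - 3) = (u - 5)*(u + 1)*(u + 3)*(u - 3)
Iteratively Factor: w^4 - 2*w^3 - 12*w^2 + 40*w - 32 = (w - 2)*(w^3 - 12*w + 16) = (w - 2)^2*(w^2 + 2*w - 8) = (w - 2)^3*(w + 4)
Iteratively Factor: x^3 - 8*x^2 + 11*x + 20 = (x - 4)*(x^2 - 4*x - 5) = (x - 4)*(x + 1)*(x - 5)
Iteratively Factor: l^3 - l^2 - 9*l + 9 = (l - 1)*(l^2 - 9) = (l - 1)*(l + 3)*(l - 3)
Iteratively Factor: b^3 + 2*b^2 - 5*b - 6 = (b + 3)*(b^2 - b - 2) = (b + 1)*(b + 3)*(b - 2)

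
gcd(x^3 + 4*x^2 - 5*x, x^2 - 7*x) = x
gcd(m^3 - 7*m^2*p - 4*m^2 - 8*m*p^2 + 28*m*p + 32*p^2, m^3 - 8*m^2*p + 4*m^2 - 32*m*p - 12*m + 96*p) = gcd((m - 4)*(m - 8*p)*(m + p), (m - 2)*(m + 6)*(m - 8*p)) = -m + 8*p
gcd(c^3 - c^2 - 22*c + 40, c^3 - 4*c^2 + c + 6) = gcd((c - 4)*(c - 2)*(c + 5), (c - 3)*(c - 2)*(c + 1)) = c - 2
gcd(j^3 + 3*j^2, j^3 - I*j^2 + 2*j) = j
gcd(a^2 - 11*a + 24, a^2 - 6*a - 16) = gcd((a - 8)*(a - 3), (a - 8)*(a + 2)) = a - 8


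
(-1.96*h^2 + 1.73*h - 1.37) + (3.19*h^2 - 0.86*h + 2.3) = 1.23*h^2 + 0.87*h + 0.93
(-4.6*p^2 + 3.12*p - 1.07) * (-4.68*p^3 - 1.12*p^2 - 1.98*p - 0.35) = 21.528*p^5 - 9.4496*p^4 + 10.6212*p^3 - 3.3692*p^2 + 1.0266*p + 0.3745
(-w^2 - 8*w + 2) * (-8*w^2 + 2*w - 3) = 8*w^4 + 62*w^3 - 29*w^2 + 28*w - 6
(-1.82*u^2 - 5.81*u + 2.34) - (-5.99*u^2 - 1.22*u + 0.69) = 4.17*u^2 - 4.59*u + 1.65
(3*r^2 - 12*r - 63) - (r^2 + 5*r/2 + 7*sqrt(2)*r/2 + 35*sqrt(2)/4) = 2*r^2 - 29*r/2 - 7*sqrt(2)*r/2 - 63 - 35*sqrt(2)/4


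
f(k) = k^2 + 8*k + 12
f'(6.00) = 20.00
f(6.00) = 96.00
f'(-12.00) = -16.00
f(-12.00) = 60.00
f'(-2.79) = 2.42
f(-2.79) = -2.54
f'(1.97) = 11.94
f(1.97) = 31.64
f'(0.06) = 8.12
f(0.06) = 12.48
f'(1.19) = 10.38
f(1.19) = 22.94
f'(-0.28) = 7.44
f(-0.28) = 9.84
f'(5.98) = 19.96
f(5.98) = 95.60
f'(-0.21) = 7.58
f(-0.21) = 10.36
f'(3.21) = 14.42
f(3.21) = 47.98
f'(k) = 2*k + 8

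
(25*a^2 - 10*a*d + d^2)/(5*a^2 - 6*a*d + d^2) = (5*a - d)/(a - d)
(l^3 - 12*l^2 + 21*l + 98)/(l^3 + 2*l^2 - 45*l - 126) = (l^2 - 5*l - 14)/(l^2 + 9*l + 18)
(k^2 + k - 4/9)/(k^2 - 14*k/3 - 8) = (k - 1/3)/(k - 6)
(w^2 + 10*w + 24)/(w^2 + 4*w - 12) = (w + 4)/(w - 2)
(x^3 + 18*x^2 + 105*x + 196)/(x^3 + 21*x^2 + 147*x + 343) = (x + 4)/(x + 7)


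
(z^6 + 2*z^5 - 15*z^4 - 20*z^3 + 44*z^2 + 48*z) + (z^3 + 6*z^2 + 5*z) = z^6 + 2*z^5 - 15*z^4 - 19*z^3 + 50*z^2 + 53*z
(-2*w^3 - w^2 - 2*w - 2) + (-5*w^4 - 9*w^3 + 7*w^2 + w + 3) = -5*w^4 - 11*w^3 + 6*w^2 - w + 1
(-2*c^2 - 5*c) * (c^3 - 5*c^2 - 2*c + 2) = -2*c^5 + 5*c^4 + 29*c^3 + 6*c^2 - 10*c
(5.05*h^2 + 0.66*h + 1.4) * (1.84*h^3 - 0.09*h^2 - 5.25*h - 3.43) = 9.292*h^5 + 0.7599*h^4 - 23.9959*h^3 - 20.9125*h^2 - 9.6138*h - 4.802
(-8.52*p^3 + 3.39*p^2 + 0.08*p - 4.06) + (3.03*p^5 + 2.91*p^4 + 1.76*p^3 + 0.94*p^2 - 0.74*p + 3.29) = 3.03*p^5 + 2.91*p^4 - 6.76*p^3 + 4.33*p^2 - 0.66*p - 0.77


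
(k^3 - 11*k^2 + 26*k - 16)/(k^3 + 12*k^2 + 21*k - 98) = (k^2 - 9*k + 8)/(k^2 + 14*k + 49)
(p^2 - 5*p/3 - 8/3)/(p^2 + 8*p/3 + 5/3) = (3*p - 8)/(3*p + 5)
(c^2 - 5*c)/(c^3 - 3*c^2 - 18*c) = (5 - c)/(-c^2 + 3*c + 18)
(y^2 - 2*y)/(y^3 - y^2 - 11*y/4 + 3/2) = 4*y/(4*y^2 + 4*y - 3)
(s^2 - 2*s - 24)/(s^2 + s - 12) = (s - 6)/(s - 3)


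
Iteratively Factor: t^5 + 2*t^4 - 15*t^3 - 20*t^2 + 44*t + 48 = (t + 1)*(t^4 + t^3 - 16*t^2 - 4*t + 48) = (t - 2)*(t + 1)*(t^3 + 3*t^2 - 10*t - 24) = (t - 2)*(t + 1)*(t + 4)*(t^2 - t - 6) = (t - 2)*(t + 1)*(t + 2)*(t + 4)*(t - 3)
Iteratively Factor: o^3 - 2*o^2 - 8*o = (o + 2)*(o^2 - 4*o) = (o - 4)*(o + 2)*(o)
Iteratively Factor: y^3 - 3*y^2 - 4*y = (y - 4)*(y^2 + y) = (y - 4)*(y + 1)*(y)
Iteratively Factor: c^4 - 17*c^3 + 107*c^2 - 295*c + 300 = (c - 3)*(c^3 - 14*c^2 + 65*c - 100) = (c - 4)*(c - 3)*(c^2 - 10*c + 25) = (c - 5)*(c - 4)*(c - 3)*(c - 5)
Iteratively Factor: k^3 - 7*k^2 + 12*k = (k)*(k^2 - 7*k + 12) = k*(k - 3)*(k - 4)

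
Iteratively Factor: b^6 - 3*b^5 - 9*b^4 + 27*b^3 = (b)*(b^5 - 3*b^4 - 9*b^3 + 27*b^2) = b*(b - 3)*(b^4 - 9*b^2) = b^2*(b - 3)*(b^3 - 9*b) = b^3*(b - 3)*(b^2 - 9) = b^3*(b - 3)*(b + 3)*(b - 3)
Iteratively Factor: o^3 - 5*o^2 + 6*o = (o - 2)*(o^2 - 3*o) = o*(o - 2)*(o - 3)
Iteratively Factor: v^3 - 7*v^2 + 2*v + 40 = (v + 2)*(v^2 - 9*v + 20) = (v - 5)*(v + 2)*(v - 4)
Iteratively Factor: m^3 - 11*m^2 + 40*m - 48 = (m - 4)*(m^2 - 7*m + 12) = (m - 4)*(m - 3)*(m - 4)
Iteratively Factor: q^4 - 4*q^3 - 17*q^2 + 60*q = (q + 4)*(q^3 - 8*q^2 + 15*q) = q*(q + 4)*(q^2 - 8*q + 15) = q*(q - 5)*(q + 4)*(q - 3)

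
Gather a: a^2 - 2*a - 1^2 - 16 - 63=a^2 - 2*a - 80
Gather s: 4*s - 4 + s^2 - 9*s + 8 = s^2 - 5*s + 4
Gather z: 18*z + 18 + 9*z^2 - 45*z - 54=9*z^2 - 27*z - 36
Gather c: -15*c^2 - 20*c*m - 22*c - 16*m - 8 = -15*c^2 + c*(-20*m - 22) - 16*m - 8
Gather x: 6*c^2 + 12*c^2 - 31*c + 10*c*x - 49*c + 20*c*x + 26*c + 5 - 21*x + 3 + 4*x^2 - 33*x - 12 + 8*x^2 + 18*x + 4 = 18*c^2 - 54*c + 12*x^2 + x*(30*c - 36)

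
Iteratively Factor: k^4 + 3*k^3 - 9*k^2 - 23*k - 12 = (k + 1)*(k^3 + 2*k^2 - 11*k - 12) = (k + 1)^2*(k^2 + k - 12) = (k - 3)*(k + 1)^2*(k + 4)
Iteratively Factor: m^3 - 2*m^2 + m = (m - 1)*(m^2 - m) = m*(m - 1)*(m - 1)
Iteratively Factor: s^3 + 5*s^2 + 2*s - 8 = (s - 1)*(s^2 + 6*s + 8) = (s - 1)*(s + 2)*(s + 4)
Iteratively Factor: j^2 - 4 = (j + 2)*(j - 2)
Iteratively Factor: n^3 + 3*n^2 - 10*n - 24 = (n - 3)*(n^2 + 6*n + 8) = (n - 3)*(n + 2)*(n + 4)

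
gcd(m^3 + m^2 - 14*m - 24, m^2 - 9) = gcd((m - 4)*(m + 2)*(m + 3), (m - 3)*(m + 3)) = m + 3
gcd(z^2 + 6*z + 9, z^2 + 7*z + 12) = z + 3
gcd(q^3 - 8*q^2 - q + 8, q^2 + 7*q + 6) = q + 1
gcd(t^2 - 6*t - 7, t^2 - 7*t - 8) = t + 1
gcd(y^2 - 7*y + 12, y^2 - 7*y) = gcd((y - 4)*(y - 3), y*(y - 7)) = 1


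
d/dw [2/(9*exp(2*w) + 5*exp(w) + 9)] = (-36*exp(w) - 10)*exp(w)/(9*exp(2*w) + 5*exp(w) + 9)^2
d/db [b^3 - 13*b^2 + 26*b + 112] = 3*b^2 - 26*b + 26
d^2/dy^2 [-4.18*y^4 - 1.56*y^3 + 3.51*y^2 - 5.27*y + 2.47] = -50.16*y^2 - 9.36*y + 7.02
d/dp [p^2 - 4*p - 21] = 2*p - 4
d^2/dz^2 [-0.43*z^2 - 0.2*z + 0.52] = -0.860000000000000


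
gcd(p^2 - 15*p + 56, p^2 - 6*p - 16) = p - 8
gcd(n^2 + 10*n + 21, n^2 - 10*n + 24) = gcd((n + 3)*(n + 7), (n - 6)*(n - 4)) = 1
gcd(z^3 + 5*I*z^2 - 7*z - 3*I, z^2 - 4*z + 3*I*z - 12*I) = z + 3*I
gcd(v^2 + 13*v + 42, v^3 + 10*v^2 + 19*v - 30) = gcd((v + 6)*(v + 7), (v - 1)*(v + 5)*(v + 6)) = v + 6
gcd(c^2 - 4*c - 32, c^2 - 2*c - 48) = c - 8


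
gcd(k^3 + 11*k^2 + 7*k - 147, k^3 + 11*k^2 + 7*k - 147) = k^3 + 11*k^2 + 7*k - 147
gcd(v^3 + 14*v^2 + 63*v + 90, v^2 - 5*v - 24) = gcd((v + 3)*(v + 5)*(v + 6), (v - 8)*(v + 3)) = v + 3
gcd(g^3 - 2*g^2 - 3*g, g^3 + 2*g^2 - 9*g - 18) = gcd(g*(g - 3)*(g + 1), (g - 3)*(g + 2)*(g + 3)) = g - 3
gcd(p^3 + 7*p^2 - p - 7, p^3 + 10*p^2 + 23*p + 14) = p^2 + 8*p + 7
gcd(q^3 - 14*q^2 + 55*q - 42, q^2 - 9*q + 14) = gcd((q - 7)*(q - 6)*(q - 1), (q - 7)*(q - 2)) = q - 7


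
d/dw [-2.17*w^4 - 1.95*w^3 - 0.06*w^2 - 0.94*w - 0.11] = -8.68*w^3 - 5.85*w^2 - 0.12*w - 0.94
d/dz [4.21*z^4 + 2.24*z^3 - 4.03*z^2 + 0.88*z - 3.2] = 16.84*z^3 + 6.72*z^2 - 8.06*z + 0.88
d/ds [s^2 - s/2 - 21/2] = 2*s - 1/2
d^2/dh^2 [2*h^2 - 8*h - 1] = 4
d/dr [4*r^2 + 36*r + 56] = 8*r + 36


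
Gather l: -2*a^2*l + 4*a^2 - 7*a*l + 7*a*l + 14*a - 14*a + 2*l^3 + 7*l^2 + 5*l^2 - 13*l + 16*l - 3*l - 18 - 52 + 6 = -2*a^2*l + 4*a^2 + 2*l^3 + 12*l^2 - 64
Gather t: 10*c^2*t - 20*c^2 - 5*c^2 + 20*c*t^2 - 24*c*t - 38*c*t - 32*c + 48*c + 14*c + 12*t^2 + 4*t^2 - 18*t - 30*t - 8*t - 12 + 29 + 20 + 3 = -25*c^2 + 30*c + t^2*(20*c + 16) + t*(10*c^2 - 62*c - 56) + 40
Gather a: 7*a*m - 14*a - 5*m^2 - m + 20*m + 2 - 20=a*(7*m - 14) - 5*m^2 + 19*m - 18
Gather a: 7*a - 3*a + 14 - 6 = 4*a + 8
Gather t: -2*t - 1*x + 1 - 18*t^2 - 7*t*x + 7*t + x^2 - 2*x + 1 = -18*t^2 + t*(5 - 7*x) + x^2 - 3*x + 2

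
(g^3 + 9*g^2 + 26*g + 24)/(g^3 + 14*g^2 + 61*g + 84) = (g + 2)/(g + 7)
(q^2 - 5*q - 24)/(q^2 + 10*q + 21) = (q - 8)/(q + 7)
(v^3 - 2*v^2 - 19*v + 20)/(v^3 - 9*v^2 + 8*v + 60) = (v^2 + 3*v - 4)/(v^2 - 4*v - 12)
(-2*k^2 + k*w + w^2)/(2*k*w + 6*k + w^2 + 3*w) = (-k + w)/(w + 3)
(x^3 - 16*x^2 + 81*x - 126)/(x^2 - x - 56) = (-x^3 + 16*x^2 - 81*x + 126)/(-x^2 + x + 56)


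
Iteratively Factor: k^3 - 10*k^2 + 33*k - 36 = (k - 3)*(k^2 - 7*k + 12) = (k - 3)^2*(k - 4)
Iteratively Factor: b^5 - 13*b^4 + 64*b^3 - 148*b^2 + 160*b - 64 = (b - 4)*(b^4 - 9*b^3 + 28*b^2 - 36*b + 16) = (b - 4)^2*(b^3 - 5*b^2 + 8*b - 4) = (b - 4)^2*(b - 2)*(b^2 - 3*b + 2) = (b - 4)^2*(b - 2)*(b - 1)*(b - 2)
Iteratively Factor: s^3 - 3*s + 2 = (s + 2)*(s^2 - 2*s + 1) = (s - 1)*(s + 2)*(s - 1)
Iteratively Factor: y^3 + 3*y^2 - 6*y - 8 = (y + 1)*(y^2 + 2*y - 8) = (y - 2)*(y + 1)*(y + 4)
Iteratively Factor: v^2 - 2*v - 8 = (v - 4)*(v + 2)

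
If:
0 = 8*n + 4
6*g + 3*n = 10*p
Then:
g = 5*p/3 + 1/4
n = -1/2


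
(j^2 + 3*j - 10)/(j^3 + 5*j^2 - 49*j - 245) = (j - 2)/(j^2 - 49)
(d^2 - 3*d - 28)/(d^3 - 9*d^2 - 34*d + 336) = (d + 4)/(d^2 - 2*d - 48)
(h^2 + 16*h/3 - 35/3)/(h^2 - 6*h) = (3*h^2 + 16*h - 35)/(3*h*(h - 6))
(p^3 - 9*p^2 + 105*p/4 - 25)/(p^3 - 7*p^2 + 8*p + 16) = (p^2 - 5*p + 25/4)/(p^2 - 3*p - 4)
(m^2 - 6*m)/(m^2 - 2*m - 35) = m*(6 - m)/(-m^2 + 2*m + 35)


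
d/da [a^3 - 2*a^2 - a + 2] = 3*a^2 - 4*a - 1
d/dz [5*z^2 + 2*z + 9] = 10*z + 2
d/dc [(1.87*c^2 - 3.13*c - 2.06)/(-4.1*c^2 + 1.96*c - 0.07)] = (-9.1678*c^2 - 17.1538*c + 4.2567)/(16.81*c^4 - 16.072*c^3 + 4.4156*c^2 - 0.2744*c + 0.0049)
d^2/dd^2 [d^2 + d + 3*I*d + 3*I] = 2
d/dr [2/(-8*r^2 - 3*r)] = 2*(16*r + 3)/(r^2*(8*r + 3)^2)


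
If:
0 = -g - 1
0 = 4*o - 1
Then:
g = -1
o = 1/4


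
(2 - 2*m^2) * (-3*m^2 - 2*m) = 6*m^4 + 4*m^3 - 6*m^2 - 4*m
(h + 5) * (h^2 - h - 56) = h^3 + 4*h^2 - 61*h - 280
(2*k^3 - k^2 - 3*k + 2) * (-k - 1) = -2*k^4 - k^3 + 4*k^2 + k - 2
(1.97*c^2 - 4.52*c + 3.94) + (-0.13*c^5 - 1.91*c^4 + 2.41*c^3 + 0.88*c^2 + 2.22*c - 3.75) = -0.13*c^5 - 1.91*c^4 + 2.41*c^3 + 2.85*c^2 - 2.3*c + 0.19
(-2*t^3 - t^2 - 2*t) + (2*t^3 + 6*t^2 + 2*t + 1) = 5*t^2 + 1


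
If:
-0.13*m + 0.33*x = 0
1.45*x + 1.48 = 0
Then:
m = -2.59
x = -1.02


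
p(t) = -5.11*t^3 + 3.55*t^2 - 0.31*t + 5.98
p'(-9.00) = -1305.94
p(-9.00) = 4021.51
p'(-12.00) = -2293.03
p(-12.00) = 9350.98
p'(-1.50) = -45.45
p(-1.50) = 31.68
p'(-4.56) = -351.45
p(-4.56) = 565.74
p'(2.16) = -56.50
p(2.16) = -29.62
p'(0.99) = -8.31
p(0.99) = 4.19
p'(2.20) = -58.89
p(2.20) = -31.93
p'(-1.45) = -42.84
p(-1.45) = 29.47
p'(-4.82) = -390.68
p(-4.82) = 662.17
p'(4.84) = -325.06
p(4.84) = -491.73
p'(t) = -15.33*t^2 + 7.1*t - 0.31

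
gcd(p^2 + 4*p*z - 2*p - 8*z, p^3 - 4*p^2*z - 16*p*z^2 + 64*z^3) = p + 4*z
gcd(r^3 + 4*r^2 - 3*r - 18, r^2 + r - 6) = r^2 + r - 6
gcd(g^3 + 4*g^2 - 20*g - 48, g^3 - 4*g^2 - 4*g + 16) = g^2 - 2*g - 8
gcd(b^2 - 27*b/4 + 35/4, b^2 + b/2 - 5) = 1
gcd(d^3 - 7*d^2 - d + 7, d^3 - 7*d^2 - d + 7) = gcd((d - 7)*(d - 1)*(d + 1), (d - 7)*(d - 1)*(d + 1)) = d^3 - 7*d^2 - d + 7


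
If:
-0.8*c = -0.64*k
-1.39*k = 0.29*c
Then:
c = 0.00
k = 0.00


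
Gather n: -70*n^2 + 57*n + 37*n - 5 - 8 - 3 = -70*n^2 + 94*n - 16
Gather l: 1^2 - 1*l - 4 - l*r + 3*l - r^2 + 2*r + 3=l*(2 - r) - r^2 + 2*r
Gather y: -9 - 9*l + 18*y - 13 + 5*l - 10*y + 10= -4*l + 8*y - 12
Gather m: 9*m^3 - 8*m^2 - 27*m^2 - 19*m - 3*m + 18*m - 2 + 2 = 9*m^3 - 35*m^2 - 4*m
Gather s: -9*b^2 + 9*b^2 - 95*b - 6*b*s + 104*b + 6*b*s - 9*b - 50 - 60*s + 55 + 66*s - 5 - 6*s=0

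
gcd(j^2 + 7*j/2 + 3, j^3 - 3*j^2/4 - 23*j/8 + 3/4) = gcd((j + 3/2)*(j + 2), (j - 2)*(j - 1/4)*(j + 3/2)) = j + 3/2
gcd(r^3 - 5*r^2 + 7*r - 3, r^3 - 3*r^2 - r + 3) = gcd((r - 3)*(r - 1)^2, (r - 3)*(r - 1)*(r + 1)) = r^2 - 4*r + 3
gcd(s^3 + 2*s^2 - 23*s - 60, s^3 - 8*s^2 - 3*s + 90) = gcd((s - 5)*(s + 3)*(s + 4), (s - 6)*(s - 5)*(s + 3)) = s^2 - 2*s - 15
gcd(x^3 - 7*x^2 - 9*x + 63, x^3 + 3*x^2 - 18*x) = x - 3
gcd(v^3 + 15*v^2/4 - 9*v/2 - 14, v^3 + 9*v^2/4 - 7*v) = v + 4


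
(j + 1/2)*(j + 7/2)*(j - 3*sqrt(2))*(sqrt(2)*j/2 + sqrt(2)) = sqrt(2)*j^4/2 - 3*j^3 + 3*sqrt(2)*j^3 - 18*j^2 + 39*sqrt(2)*j^2/8 - 117*j/4 + 7*sqrt(2)*j/4 - 21/2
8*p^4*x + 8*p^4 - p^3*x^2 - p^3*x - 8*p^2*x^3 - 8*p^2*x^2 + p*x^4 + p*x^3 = (-8*p + x)*(-p + x)*(p + x)*(p*x + p)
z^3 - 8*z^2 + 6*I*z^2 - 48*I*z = z*(z - 8)*(z + 6*I)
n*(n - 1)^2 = n^3 - 2*n^2 + n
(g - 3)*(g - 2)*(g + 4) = g^3 - g^2 - 14*g + 24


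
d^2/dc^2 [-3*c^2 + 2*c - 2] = -6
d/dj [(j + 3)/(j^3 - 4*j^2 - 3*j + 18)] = (-2*j^2 - 11*j - 9)/(j^5 - 5*j^4 - 5*j^3 + 45*j^2 - 108)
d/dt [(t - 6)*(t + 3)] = 2*t - 3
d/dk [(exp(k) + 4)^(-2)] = -2*exp(k)/(exp(k) + 4)^3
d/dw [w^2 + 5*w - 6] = 2*w + 5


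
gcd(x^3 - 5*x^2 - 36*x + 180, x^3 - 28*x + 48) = x + 6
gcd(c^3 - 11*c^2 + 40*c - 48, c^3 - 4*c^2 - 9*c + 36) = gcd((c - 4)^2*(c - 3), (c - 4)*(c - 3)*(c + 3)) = c^2 - 7*c + 12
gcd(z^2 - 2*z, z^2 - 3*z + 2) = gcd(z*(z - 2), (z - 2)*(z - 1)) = z - 2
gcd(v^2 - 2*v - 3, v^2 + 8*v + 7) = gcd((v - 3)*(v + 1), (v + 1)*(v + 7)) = v + 1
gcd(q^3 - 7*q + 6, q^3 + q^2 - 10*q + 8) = q^2 - 3*q + 2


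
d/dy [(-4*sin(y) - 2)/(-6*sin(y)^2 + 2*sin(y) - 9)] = 8*(-3*sin(y)^2 - 3*sin(y) + 5)*cos(y)/(6*sin(y)^2 - 2*sin(y) + 9)^2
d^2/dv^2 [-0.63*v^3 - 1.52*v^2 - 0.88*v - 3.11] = -3.78*v - 3.04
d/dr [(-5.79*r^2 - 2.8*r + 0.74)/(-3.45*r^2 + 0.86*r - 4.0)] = (-14.6394*r^2 + 51.426*r + 10.5636)/(11.9025*r^4 - 5.934*r^3 + 28.3396*r^2 - 6.88*r + 16.0)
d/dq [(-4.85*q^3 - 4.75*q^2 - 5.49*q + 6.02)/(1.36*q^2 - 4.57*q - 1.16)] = (-6.596*q^4 + 44.329*q^3 + 46.0519*q^2 - 5.3544*q + 33.8798)/(1.8496*q^4 - 12.4304*q^3 + 17.7297*q^2 + 10.6024*q + 1.3456)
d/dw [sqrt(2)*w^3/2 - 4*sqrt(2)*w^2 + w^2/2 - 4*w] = 3*sqrt(2)*w^2/2 - 8*sqrt(2)*w + w - 4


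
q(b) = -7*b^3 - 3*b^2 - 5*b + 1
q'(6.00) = -797.00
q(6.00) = -1649.00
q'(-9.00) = -1652.00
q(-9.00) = 4906.00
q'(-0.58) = -8.58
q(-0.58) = 4.26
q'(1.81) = -84.66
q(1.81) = -59.39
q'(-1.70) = -55.49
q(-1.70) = 35.22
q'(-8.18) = -1361.08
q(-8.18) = 3672.57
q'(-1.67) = -53.55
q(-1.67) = 33.59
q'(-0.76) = -12.57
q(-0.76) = 6.14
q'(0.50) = -13.25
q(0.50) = -3.12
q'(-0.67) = -10.41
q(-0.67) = 5.11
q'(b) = -21*b^2 - 6*b - 5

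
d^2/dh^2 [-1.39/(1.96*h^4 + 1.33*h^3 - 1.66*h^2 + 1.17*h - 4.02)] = ((32.6928*h^2 + 11.0922*h - 4.6148)*(1.96*h^4 + 1.33*h^3 - 1.66*h^2 + 1.17*h - 4.02) - 1.39*(7.84*h^3 + 3.99*h^2 - 3.32*h + 1.17)*(15.68*h^3 + 7.98*h^2 - 6.64*h + 2.34))/(1.96*h^4 + 1.33*h^3 - 1.66*h^2 + 1.17*h - 4.02)^3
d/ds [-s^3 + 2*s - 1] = 2 - 3*s^2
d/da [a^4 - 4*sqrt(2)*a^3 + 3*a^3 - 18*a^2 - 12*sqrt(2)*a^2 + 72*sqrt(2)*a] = 4*a^3 - 12*sqrt(2)*a^2 + 9*a^2 - 36*a - 24*sqrt(2)*a + 72*sqrt(2)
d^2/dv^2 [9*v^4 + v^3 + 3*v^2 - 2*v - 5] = 108*v^2 + 6*v + 6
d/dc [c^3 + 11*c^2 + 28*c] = 3*c^2 + 22*c + 28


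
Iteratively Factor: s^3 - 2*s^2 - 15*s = (s + 3)*(s^2 - 5*s) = (s - 5)*(s + 3)*(s)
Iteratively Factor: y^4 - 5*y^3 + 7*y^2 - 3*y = (y)*(y^3 - 5*y^2 + 7*y - 3) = y*(y - 1)*(y^2 - 4*y + 3) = y*(y - 3)*(y - 1)*(y - 1)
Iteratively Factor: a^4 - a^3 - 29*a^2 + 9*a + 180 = (a + 3)*(a^3 - 4*a^2 - 17*a + 60) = (a - 5)*(a + 3)*(a^2 + a - 12) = (a - 5)*(a + 3)*(a + 4)*(a - 3)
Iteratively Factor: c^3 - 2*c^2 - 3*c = (c)*(c^2 - 2*c - 3) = c*(c - 3)*(c + 1)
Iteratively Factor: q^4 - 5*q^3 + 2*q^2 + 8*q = (q)*(q^3 - 5*q^2 + 2*q + 8) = q*(q - 2)*(q^2 - 3*q - 4) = q*(q - 4)*(q - 2)*(q + 1)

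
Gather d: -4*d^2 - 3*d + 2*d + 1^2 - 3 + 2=-4*d^2 - d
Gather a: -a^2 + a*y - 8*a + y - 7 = -a^2 + a*(y - 8) + y - 7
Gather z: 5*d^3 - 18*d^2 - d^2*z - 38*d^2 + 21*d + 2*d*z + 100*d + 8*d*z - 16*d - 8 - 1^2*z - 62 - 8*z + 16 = 5*d^3 - 56*d^2 + 105*d + z*(-d^2 + 10*d - 9) - 54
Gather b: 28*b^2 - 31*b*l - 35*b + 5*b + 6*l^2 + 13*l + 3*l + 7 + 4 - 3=28*b^2 + b*(-31*l - 30) + 6*l^2 + 16*l + 8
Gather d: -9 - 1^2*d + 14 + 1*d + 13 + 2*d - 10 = 2*d + 8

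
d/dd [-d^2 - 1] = -2*d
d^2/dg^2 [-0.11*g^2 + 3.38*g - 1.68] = -0.220000000000000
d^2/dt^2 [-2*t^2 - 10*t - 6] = -4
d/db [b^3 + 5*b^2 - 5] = b*(3*b + 10)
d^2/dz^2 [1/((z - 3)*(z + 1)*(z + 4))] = 2*(6*z^4 + 16*z^3 - 21*z^2 - 30*z + 145)/(z^9 + 6*z^8 - 21*z^7 - 160*z^6 + 87*z^5 + 1374*z^4 + 685*z^3 - 3492*z^2 - 4752*z - 1728)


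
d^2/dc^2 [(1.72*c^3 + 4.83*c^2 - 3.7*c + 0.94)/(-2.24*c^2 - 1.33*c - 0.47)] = (-2.8421709430404e-14*c^4 + 63.445928*c^3 - 4.240152*c^2 - 42.454536*c - 8.105902)/(11.239424*c^6 + 20.020224*c^5 + 18.961824*c^4 + 10.753981*c^3 + 3.978597*c^2 + 0.881391*c + 0.103823)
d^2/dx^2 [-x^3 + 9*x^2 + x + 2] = 18 - 6*x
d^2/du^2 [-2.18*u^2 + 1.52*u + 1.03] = -4.36000000000000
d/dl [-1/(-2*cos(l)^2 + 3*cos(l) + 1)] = (4*cos(l) - 3)*sin(l)/(3*cos(l) - cos(2*l))^2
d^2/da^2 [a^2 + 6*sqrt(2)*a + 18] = 2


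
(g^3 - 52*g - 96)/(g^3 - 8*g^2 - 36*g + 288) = (g + 2)/(g - 6)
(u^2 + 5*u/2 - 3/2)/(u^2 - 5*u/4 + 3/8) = 4*(u + 3)/(4*u - 3)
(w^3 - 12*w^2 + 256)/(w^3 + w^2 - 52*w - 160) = (w - 8)/(w + 5)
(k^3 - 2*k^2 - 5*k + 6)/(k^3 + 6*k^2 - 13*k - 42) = (k - 1)/(k + 7)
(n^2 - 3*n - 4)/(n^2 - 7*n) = (n^2 - 3*n - 4)/(n*(n - 7))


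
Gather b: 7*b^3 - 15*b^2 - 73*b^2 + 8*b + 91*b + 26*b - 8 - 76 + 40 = 7*b^3 - 88*b^2 + 125*b - 44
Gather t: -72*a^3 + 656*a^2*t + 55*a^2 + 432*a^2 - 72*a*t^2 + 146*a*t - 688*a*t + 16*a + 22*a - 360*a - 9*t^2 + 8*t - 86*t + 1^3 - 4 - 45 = -72*a^3 + 487*a^2 - 322*a + t^2*(-72*a - 9) + t*(656*a^2 - 542*a - 78) - 48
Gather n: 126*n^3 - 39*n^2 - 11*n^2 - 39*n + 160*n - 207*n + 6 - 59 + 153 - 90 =126*n^3 - 50*n^2 - 86*n + 10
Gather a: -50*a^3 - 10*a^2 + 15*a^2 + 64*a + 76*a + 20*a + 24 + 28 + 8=-50*a^3 + 5*a^2 + 160*a + 60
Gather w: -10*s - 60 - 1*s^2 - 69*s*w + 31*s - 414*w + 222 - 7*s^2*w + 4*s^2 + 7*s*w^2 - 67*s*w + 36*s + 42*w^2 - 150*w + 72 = 3*s^2 + 57*s + w^2*(7*s + 42) + w*(-7*s^2 - 136*s - 564) + 234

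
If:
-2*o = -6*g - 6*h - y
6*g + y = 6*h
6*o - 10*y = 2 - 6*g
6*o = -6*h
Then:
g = 1/33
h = 0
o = 0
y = -2/11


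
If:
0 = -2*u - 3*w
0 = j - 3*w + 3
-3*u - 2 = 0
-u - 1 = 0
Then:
No Solution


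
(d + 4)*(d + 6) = d^2 + 10*d + 24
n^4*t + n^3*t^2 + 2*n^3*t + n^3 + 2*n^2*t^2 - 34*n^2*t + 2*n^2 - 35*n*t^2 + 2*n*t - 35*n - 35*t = (n - 5)*(n + 7)*(n + t)*(n*t + 1)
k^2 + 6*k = k*(k + 6)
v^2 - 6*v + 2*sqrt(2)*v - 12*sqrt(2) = (v - 6)*(v + 2*sqrt(2))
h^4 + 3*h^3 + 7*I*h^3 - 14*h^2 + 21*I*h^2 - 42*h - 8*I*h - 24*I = (h + 3)*(h + I)*(h + 2*I)*(h + 4*I)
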